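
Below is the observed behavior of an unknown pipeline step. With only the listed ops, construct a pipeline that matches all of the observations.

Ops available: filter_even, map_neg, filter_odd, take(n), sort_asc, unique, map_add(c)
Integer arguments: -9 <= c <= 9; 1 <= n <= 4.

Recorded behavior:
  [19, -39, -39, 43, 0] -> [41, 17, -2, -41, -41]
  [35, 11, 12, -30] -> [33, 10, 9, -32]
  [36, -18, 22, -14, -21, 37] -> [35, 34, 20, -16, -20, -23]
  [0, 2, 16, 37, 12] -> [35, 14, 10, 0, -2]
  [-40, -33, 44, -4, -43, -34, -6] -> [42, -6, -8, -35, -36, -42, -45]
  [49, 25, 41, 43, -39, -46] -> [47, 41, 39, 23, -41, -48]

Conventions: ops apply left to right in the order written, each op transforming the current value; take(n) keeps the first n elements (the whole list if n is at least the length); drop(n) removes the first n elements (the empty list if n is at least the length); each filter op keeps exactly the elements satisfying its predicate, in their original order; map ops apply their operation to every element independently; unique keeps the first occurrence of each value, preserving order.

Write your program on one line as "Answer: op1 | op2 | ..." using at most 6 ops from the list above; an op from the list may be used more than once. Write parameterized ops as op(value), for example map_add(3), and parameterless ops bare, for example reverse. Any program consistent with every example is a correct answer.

map_neg | map_add(3) | sort_asc | map_add(6) | map_neg | map_add(7)

Check, running the answer program on each example:
  [19, -39, -39, 43, 0] -> [-19, 39, 39, -43, 0] -> [-16, 42, 42, -40, 3] -> [-40, -16, 3, 42, 42] -> [-34, -10, 9, 48, 48] -> [34, 10, -9, -48, -48] -> [41, 17, -2, -41, -41]
  [35, 11, 12, -30] -> [-35, -11, -12, 30] -> [-32, -8, -9, 33] -> [-32, -9, -8, 33] -> [-26, -3, -2, 39] -> [26, 3, 2, -39] -> [33, 10, 9, -32]
  [36, -18, 22, -14, -21, 37] -> [-36, 18, -22, 14, 21, -37] -> [-33, 21, -19, 17, 24, -34] -> [-34, -33, -19, 17, 21, 24] -> [-28, -27, -13, 23, 27, 30] -> [28, 27, 13, -23, -27, -30] -> [35, 34, 20, -16, -20, -23]
  [0, 2, 16, 37, 12] -> [0, -2, -16, -37, -12] -> [3, 1, -13, -34, -9] -> [-34, -13, -9, 1, 3] -> [-28, -7, -3, 7, 9] -> [28, 7, 3, -7, -9] -> [35, 14, 10, 0, -2]
  [-40, -33, 44, -4, -43, -34, -6] -> [40, 33, -44, 4, 43, 34, 6] -> [43, 36, -41, 7, 46, 37, 9] -> [-41, 7, 9, 36, 37, 43, 46] -> [-35, 13, 15, 42, 43, 49, 52] -> [35, -13, -15, -42, -43, -49, -52] -> [42, -6, -8, -35, -36, -42, -45]
  [49, 25, 41, 43, -39, -46] -> [-49, -25, -41, -43, 39, 46] -> [-46, -22, -38, -40, 42, 49] -> [-46, -40, -38, -22, 42, 49] -> [-40, -34, -32, -16, 48, 55] -> [40, 34, 32, 16, -48, -55] -> [47, 41, 39, 23, -41, -48]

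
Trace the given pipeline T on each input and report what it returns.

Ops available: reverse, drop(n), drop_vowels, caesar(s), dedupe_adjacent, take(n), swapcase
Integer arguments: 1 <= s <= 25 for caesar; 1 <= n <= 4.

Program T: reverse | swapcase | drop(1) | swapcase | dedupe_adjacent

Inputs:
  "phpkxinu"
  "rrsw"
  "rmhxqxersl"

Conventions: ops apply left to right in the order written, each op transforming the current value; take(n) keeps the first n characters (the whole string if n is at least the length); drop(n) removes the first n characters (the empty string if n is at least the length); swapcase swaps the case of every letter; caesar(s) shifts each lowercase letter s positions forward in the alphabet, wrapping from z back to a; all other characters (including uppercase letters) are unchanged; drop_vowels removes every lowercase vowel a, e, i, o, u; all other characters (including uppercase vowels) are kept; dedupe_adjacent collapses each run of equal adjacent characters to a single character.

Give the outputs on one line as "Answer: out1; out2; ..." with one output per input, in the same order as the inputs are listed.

Execution, op by op:
  "phpkxinu" -> "unixkphp" -> "UNIXKPHP" -> "NIXKPHP" -> "nixkphp" -> "nixkphp"
  "rrsw" -> "wsrr" -> "WSRR" -> "SRR" -> "srr" -> "sr"
  "rmhxqxersl" -> "lsrexqxhmr" -> "LSREXQXHMR" -> "SREXQXHMR" -> "srexqxhmr" -> "srexqxhmr"

"nixkphp"; "sr"; "srexqxhmr"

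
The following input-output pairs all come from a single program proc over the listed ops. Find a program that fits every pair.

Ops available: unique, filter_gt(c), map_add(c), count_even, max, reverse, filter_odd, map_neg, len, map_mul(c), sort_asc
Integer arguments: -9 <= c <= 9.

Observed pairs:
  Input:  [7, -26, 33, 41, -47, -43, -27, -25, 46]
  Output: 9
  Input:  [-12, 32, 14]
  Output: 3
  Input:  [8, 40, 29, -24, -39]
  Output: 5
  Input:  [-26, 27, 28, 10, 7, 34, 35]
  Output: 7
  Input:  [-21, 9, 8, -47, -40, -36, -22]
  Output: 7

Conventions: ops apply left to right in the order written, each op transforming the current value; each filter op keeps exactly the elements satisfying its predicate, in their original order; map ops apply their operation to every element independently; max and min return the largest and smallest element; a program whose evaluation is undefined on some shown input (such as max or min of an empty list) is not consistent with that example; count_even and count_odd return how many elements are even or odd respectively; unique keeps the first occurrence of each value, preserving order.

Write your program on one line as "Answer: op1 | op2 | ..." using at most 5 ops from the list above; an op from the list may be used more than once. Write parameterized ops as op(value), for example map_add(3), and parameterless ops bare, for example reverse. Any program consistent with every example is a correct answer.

map_mul(-6) | map_add(7) | map_neg | map_mul(8) | count_even

Check, running the answer program on each example:
  [7, -26, 33, 41, -47, -43, -27, -25, 46] -> [-42, 156, -198, -246, 282, 258, 162, 150, -276] -> [-35, 163, -191, -239, 289, 265, 169, 157, -269] -> [35, -163, 191, 239, -289, -265, -169, -157, 269] -> [280, -1304, 1528, 1912, -2312, -2120, -1352, -1256, 2152] -> 9
  [-12, 32, 14] -> [72, -192, -84] -> [79, -185, -77] -> [-79, 185, 77] -> [-632, 1480, 616] -> 3
  [8, 40, 29, -24, -39] -> [-48, -240, -174, 144, 234] -> [-41, -233, -167, 151, 241] -> [41, 233, 167, -151, -241] -> [328, 1864, 1336, -1208, -1928] -> 5
  [-26, 27, 28, 10, 7, 34, 35] -> [156, -162, -168, -60, -42, -204, -210] -> [163, -155, -161, -53, -35, -197, -203] -> [-163, 155, 161, 53, 35, 197, 203] -> [-1304, 1240, 1288, 424, 280, 1576, 1624] -> 7
  [-21, 9, 8, -47, -40, -36, -22] -> [126, -54, -48, 282, 240, 216, 132] -> [133, -47, -41, 289, 247, 223, 139] -> [-133, 47, 41, -289, -247, -223, -139] -> [-1064, 376, 328, -2312, -1976, -1784, -1112] -> 7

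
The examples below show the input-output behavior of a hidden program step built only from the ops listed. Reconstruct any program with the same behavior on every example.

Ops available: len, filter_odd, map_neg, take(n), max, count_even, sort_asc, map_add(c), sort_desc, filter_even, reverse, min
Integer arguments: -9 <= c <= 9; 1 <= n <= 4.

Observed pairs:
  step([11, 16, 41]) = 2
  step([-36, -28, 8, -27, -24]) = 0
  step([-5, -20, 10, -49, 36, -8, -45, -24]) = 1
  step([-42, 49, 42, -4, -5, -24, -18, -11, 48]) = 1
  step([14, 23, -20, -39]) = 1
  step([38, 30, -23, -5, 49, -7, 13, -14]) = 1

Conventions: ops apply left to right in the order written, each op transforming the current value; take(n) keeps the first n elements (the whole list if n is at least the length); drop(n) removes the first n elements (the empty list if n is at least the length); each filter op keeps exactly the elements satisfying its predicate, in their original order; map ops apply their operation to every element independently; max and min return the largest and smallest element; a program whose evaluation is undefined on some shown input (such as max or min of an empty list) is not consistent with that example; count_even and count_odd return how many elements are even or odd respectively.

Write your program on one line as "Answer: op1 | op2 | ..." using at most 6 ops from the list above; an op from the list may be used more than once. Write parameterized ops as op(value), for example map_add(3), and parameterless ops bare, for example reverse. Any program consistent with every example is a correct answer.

map_add(-9) | take(3) | map_neg | map_add(8) | count_even

Check, running the answer program on each example:
  [11, 16, 41] -> [2, 7, 32] -> [2, 7, 32] -> [-2, -7, -32] -> [6, 1, -24] -> 2
  [-36, -28, 8, -27, -24] -> [-45, -37, -1, -36, -33] -> [-45, -37, -1] -> [45, 37, 1] -> [53, 45, 9] -> 0
  [-5, -20, 10, -49, 36, -8, -45, -24] -> [-14, -29, 1, -58, 27, -17, -54, -33] -> [-14, -29, 1] -> [14, 29, -1] -> [22, 37, 7] -> 1
  [-42, 49, 42, -4, -5, -24, -18, -11, 48] -> [-51, 40, 33, -13, -14, -33, -27, -20, 39] -> [-51, 40, 33] -> [51, -40, -33] -> [59, -32, -25] -> 1
  [14, 23, -20, -39] -> [5, 14, -29, -48] -> [5, 14, -29] -> [-5, -14, 29] -> [3, -6, 37] -> 1
  [38, 30, -23, -5, 49, -7, 13, -14] -> [29, 21, -32, -14, 40, -16, 4, -23] -> [29, 21, -32] -> [-29, -21, 32] -> [-21, -13, 40] -> 1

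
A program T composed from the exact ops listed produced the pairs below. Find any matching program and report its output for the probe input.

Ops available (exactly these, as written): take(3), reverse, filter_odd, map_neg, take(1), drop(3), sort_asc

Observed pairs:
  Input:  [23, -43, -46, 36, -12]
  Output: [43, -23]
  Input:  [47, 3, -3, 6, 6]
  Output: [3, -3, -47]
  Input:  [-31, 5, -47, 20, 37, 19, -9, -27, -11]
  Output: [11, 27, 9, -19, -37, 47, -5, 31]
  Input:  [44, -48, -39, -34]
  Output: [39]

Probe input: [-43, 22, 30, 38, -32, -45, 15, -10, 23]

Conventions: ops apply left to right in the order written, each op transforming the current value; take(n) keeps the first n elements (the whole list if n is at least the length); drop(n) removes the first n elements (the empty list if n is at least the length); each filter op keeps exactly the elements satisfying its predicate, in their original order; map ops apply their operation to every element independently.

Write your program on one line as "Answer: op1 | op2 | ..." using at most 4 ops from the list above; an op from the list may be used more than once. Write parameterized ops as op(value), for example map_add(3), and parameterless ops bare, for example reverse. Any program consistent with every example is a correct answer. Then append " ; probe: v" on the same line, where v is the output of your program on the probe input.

reverse | filter_odd | map_neg ; probe: [-23, -15, 45, 43]

Check, running the answer program on each example:
  [23, -43, -46, 36, -12] -> [-12, 36, -46, -43, 23] -> [-43, 23] -> [43, -23]
  [47, 3, -3, 6, 6] -> [6, 6, -3, 3, 47] -> [-3, 3, 47] -> [3, -3, -47]
  [-31, 5, -47, 20, 37, 19, -9, -27, -11] -> [-11, -27, -9, 19, 37, 20, -47, 5, -31] -> [-11, -27, -9, 19, 37, -47, 5, -31] -> [11, 27, 9, -19, -37, 47, -5, 31]
  [44, -48, -39, -34] -> [-34, -39, -48, 44] -> [-39] -> [39]
  probe: [-43, 22, 30, 38, -32, -45, 15, -10, 23] -> [23, -10, 15, -45, -32, 38, 30, 22, -43] -> [23, 15, -45, -43] -> [-23, -15, 45, 43]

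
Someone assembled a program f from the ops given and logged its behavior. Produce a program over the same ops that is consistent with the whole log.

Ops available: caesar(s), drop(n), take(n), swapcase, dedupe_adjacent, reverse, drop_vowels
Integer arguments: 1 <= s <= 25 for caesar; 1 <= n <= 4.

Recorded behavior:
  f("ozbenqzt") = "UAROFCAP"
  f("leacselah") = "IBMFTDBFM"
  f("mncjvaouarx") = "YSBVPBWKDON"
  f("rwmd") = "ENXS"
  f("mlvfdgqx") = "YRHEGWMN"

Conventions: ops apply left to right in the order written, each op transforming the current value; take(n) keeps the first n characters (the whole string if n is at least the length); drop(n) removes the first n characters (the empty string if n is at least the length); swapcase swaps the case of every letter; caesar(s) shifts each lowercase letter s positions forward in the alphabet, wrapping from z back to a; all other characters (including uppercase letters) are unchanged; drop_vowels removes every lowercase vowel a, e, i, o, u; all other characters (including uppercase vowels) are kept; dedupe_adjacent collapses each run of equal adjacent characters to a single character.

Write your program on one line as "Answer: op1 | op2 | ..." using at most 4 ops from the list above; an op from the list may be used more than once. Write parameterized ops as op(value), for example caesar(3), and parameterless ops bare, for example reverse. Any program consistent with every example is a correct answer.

caesar(1) | reverse | swapcase

Check, running the answer program on each example:
  "ozbenqzt" -> "pacforau" -> "uarofcap" -> "UAROFCAP"
  "leacselah" -> "mfbdtfmbi" -> "ibmftdbfm" -> "IBMFTDBFM"
  "mncjvaouarx" -> "nodkwbpvbsy" -> "ysbvpbwkdon" -> "YSBVPBWKDON"
  "rwmd" -> "sxne" -> "enxs" -> "ENXS"
  "mlvfdgqx" -> "nmwgehry" -> "yrhegwmn" -> "YRHEGWMN"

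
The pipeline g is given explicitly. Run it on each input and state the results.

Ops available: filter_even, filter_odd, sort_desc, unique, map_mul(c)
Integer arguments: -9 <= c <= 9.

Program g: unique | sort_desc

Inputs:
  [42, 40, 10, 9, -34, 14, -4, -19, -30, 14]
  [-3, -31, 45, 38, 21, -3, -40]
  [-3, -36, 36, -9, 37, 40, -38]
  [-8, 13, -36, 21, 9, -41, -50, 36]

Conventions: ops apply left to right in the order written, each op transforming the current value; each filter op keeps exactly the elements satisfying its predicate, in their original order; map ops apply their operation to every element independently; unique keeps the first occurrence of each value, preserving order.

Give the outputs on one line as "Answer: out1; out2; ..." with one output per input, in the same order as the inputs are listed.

Execution, op by op:
  [42, 40, 10, 9, -34, 14, -4, -19, -30, 14] -> [42, 40, 10, 9, -34, 14, -4, -19, -30] -> [42, 40, 14, 10, 9, -4, -19, -30, -34]
  [-3, -31, 45, 38, 21, -3, -40] -> [-3, -31, 45, 38, 21, -40] -> [45, 38, 21, -3, -31, -40]
  [-3, -36, 36, -9, 37, 40, -38] -> [-3, -36, 36, -9, 37, 40, -38] -> [40, 37, 36, -3, -9, -36, -38]
  [-8, 13, -36, 21, 9, -41, -50, 36] -> [-8, 13, -36, 21, 9, -41, -50, 36] -> [36, 21, 13, 9, -8, -36, -41, -50]

[42, 40, 14, 10, 9, -4, -19, -30, -34]; [45, 38, 21, -3, -31, -40]; [40, 37, 36, -3, -9, -36, -38]; [36, 21, 13, 9, -8, -36, -41, -50]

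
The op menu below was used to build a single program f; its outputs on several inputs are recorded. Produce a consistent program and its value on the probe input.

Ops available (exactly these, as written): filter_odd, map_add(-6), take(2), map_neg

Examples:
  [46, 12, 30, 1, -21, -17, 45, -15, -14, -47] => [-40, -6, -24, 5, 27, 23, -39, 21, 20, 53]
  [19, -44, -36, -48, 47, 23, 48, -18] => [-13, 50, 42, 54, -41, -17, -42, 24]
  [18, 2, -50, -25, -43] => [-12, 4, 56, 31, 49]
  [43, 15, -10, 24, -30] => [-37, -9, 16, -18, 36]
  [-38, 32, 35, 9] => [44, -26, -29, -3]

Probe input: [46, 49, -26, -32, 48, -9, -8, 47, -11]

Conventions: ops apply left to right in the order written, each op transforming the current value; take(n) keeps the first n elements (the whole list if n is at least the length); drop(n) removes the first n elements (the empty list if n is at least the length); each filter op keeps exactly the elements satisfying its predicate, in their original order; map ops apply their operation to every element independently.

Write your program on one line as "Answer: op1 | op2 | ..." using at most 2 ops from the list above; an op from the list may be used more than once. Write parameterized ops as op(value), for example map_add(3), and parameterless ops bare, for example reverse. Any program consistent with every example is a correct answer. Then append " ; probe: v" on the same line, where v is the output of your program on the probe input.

map_add(-6) | map_neg ; probe: [-40, -43, 32, 38, -42, 15, 14, -41, 17]

Check, running the answer program on each example:
  [46, 12, 30, 1, -21, -17, 45, -15, -14, -47] -> [40, 6, 24, -5, -27, -23, 39, -21, -20, -53] -> [-40, -6, -24, 5, 27, 23, -39, 21, 20, 53]
  [19, -44, -36, -48, 47, 23, 48, -18] -> [13, -50, -42, -54, 41, 17, 42, -24] -> [-13, 50, 42, 54, -41, -17, -42, 24]
  [18, 2, -50, -25, -43] -> [12, -4, -56, -31, -49] -> [-12, 4, 56, 31, 49]
  [43, 15, -10, 24, -30] -> [37, 9, -16, 18, -36] -> [-37, -9, 16, -18, 36]
  [-38, 32, 35, 9] -> [-44, 26, 29, 3] -> [44, -26, -29, -3]
  probe: [46, 49, -26, -32, 48, -9, -8, 47, -11] -> [40, 43, -32, -38, 42, -15, -14, 41, -17] -> [-40, -43, 32, 38, -42, 15, 14, -41, 17]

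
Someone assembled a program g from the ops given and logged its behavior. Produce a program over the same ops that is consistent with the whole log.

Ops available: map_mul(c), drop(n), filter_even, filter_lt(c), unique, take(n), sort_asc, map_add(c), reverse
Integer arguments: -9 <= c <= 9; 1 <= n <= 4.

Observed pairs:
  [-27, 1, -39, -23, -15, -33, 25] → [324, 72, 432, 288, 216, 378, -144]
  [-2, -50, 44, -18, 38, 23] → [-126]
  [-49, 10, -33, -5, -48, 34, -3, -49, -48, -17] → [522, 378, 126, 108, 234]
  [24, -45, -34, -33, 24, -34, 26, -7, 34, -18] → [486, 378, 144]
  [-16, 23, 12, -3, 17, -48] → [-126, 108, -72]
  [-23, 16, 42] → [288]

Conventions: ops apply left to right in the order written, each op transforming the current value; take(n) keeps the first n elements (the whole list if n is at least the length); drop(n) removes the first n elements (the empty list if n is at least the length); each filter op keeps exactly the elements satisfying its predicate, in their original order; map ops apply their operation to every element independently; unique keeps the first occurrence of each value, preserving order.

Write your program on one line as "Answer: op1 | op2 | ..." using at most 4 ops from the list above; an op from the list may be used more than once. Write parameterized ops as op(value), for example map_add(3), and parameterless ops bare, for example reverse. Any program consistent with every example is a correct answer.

unique | map_add(-9) | map_mul(-9) | filter_even

Check, running the answer program on each example:
  [-27, 1, -39, -23, -15, -33, 25] -> [-27, 1, -39, -23, -15, -33, 25] -> [-36, -8, -48, -32, -24, -42, 16] -> [324, 72, 432, 288, 216, 378, -144] -> [324, 72, 432, 288, 216, 378, -144]
  [-2, -50, 44, -18, 38, 23] -> [-2, -50, 44, -18, 38, 23] -> [-11, -59, 35, -27, 29, 14] -> [99, 531, -315, 243, -261, -126] -> [-126]
  [-49, 10, -33, -5, -48, 34, -3, -49, -48, -17] -> [-49, 10, -33, -5, -48, 34, -3, -17] -> [-58, 1, -42, -14, -57, 25, -12, -26] -> [522, -9, 378, 126, 513, -225, 108, 234] -> [522, 378, 126, 108, 234]
  [24, -45, -34, -33, 24, -34, 26, -7, 34, -18] -> [24, -45, -34, -33, 26, -7, 34, -18] -> [15, -54, -43, -42, 17, -16, 25, -27] -> [-135, 486, 387, 378, -153, 144, -225, 243] -> [486, 378, 144]
  [-16, 23, 12, -3, 17, -48] -> [-16, 23, 12, -3, 17, -48] -> [-25, 14, 3, -12, 8, -57] -> [225, -126, -27, 108, -72, 513] -> [-126, 108, -72]
  [-23, 16, 42] -> [-23, 16, 42] -> [-32, 7, 33] -> [288, -63, -297] -> [288]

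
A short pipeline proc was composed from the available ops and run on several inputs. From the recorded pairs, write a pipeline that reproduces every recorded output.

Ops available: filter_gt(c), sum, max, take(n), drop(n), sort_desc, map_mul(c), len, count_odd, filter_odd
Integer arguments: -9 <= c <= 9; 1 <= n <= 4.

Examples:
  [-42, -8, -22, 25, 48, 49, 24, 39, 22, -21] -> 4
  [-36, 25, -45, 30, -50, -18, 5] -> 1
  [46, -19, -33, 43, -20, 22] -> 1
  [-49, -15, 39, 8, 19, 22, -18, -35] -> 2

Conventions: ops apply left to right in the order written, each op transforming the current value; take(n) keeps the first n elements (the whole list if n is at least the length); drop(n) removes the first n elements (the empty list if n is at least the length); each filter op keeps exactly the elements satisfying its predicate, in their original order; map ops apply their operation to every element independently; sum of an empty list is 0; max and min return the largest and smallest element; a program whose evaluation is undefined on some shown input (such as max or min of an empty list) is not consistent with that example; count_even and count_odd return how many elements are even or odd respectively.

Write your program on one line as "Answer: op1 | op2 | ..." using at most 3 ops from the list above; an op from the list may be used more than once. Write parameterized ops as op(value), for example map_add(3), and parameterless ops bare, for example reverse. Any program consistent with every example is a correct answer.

map_mul(5) | drop(3) | count_odd

Check, running the answer program on each example:
  [-42, -8, -22, 25, 48, 49, 24, 39, 22, -21] -> [-210, -40, -110, 125, 240, 245, 120, 195, 110, -105] -> [125, 240, 245, 120, 195, 110, -105] -> 4
  [-36, 25, -45, 30, -50, -18, 5] -> [-180, 125, -225, 150, -250, -90, 25] -> [150, -250, -90, 25] -> 1
  [46, -19, -33, 43, -20, 22] -> [230, -95, -165, 215, -100, 110] -> [215, -100, 110] -> 1
  [-49, -15, 39, 8, 19, 22, -18, -35] -> [-245, -75, 195, 40, 95, 110, -90, -175] -> [40, 95, 110, -90, -175] -> 2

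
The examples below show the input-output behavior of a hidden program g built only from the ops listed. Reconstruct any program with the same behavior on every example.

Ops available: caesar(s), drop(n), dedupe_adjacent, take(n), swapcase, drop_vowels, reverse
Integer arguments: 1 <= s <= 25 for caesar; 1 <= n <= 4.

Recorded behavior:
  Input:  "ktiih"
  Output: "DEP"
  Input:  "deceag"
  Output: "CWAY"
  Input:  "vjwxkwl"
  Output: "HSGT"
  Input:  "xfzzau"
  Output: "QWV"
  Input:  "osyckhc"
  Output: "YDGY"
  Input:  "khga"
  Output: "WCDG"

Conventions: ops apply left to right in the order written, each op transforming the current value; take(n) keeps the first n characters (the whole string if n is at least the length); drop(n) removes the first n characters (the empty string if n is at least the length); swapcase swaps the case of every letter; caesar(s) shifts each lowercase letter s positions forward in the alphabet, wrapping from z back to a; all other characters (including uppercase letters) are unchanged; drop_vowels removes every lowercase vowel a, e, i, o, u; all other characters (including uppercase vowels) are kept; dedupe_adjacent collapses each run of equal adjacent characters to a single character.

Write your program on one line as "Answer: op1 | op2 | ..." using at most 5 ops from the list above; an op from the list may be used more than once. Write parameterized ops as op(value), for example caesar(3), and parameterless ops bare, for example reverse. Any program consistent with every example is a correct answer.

caesar(22) | reverse | take(4) | swapcase | dedupe_adjacent

Check, running the answer program on each example:
  "ktiih" -> "gpeed" -> "deepg" -> "deep" -> "DEEP" -> "DEP"
  "deceag" -> "zayawc" -> "cwayaz" -> "cway" -> "CWAY" -> "CWAY"
  "vjwxkwl" -> "rfstgsh" -> "hsgtsfr" -> "hsgt" -> "HSGT" -> "HSGT"
  "xfzzau" -> "tbvvwq" -> "qwvvbt" -> "qwvv" -> "QWVV" -> "QWV"
  "osyckhc" -> "kouygdy" -> "ydgyuok" -> "ydgy" -> "YDGY" -> "YDGY"
  "khga" -> "gdcw" -> "wcdg" -> "wcdg" -> "WCDG" -> "WCDG"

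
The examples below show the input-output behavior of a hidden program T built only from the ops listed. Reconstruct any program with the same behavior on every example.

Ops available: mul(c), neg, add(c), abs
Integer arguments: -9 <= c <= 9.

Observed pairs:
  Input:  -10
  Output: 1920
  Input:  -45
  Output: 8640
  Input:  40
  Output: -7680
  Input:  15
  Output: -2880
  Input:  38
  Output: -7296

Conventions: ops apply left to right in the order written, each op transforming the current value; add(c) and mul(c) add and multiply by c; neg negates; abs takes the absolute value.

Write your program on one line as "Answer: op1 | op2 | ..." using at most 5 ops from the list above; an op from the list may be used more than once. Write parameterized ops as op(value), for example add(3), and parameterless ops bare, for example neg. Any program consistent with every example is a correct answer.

mul(-3) | neg | mul(8) | mul(8) | neg

Check, running the answer program on each example:
  -10 -> 30 -> -30 -> -240 -> -1920 -> 1920
  -45 -> 135 -> -135 -> -1080 -> -8640 -> 8640
  40 -> -120 -> 120 -> 960 -> 7680 -> -7680
  15 -> -45 -> 45 -> 360 -> 2880 -> -2880
  38 -> -114 -> 114 -> 912 -> 7296 -> -7296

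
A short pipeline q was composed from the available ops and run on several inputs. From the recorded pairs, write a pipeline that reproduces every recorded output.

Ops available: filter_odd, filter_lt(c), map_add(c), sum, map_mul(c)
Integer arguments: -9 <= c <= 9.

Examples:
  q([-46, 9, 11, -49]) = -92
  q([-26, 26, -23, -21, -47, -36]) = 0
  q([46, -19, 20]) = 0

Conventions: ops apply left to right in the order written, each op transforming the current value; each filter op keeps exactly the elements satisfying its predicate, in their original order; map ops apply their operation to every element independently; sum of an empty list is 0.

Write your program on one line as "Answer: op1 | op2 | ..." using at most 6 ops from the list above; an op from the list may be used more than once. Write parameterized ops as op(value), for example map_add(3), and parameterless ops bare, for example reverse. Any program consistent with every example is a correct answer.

map_mul(-5) | filter_odd | map_add(4) | filter_lt(8) | sum

Check, running the answer program on each example:
  [-46, 9, 11, -49] -> [230, -45, -55, 245] -> [-45, -55, 245] -> [-41, -51, 249] -> [-41, -51] -> -92
  [-26, 26, -23, -21, -47, -36] -> [130, -130, 115, 105, 235, 180] -> [115, 105, 235] -> [119, 109, 239] -> [] -> 0
  [46, -19, 20] -> [-230, 95, -100] -> [95] -> [99] -> [] -> 0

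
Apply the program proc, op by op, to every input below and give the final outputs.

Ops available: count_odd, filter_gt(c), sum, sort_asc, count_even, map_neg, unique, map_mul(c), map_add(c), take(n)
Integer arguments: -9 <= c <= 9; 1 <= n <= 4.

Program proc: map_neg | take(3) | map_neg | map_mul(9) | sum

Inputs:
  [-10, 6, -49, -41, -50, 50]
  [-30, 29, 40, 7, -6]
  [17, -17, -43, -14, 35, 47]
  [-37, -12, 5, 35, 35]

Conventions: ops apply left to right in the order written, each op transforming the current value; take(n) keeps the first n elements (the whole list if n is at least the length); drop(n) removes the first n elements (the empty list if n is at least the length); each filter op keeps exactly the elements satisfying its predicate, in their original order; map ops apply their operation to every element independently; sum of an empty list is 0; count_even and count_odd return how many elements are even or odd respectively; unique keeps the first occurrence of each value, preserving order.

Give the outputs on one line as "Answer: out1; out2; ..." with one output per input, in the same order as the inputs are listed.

-477; 351; -387; -396

Execution, op by op:
  [-10, 6, -49, -41, -50, 50] -> [10, -6, 49, 41, 50, -50] -> [10, -6, 49] -> [-10, 6, -49] -> [-90, 54, -441] -> -477
  [-30, 29, 40, 7, -6] -> [30, -29, -40, -7, 6] -> [30, -29, -40] -> [-30, 29, 40] -> [-270, 261, 360] -> 351
  [17, -17, -43, -14, 35, 47] -> [-17, 17, 43, 14, -35, -47] -> [-17, 17, 43] -> [17, -17, -43] -> [153, -153, -387] -> -387
  [-37, -12, 5, 35, 35] -> [37, 12, -5, -35, -35] -> [37, 12, -5] -> [-37, -12, 5] -> [-333, -108, 45] -> -396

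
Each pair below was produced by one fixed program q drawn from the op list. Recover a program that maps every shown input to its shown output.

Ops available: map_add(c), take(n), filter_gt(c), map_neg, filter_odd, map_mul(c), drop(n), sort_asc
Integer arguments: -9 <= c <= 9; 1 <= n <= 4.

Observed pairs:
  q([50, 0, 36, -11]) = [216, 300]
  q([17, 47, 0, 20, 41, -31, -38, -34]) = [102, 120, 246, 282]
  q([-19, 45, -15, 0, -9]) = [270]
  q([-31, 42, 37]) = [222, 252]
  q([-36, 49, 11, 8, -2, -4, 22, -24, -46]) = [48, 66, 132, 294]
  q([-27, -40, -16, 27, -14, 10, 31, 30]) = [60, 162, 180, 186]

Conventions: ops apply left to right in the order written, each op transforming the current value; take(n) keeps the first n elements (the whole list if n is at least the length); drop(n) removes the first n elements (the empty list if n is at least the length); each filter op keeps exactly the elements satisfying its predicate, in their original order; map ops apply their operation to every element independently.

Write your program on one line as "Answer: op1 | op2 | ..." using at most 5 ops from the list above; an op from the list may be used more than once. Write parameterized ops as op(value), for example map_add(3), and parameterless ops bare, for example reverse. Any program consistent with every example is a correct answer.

sort_asc | map_neg | map_mul(-6) | filter_gt(4)

Check, running the answer program on each example:
  [50, 0, 36, -11] -> [-11, 0, 36, 50] -> [11, 0, -36, -50] -> [-66, 0, 216, 300] -> [216, 300]
  [17, 47, 0, 20, 41, -31, -38, -34] -> [-38, -34, -31, 0, 17, 20, 41, 47] -> [38, 34, 31, 0, -17, -20, -41, -47] -> [-228, -204, -186, 0, 102, 120, 246, 282] -> [102, 120, 246, 282]
  [-19, 45, -15, 0, -9] -> [-19, -15, -9, 0, 45] -> [19, 15, 9, 0, -45] -> [-114, -90, -54, 0, 270] -> [270]
  [-31, 42, 37] -> [-31, 37, 42] -> [31, -37, -42] -> [-186, 222, 252] -> [222, 252]
  [-36, 49, 11, 8, -2, -4, 22, -24, -46] -> [-46, -36, -24, -4, -2, 8, 11, 22, 49] -> [46, 36, 24, 4, 2, -8, -11, -22, -49] -> [-276, -216, -144, -24, -12, 48, 66, 132, 294] -> [48, 66, 132, 294]
  [-27, -40, -16, 27, -14, 10, 31, 30] -> [-40, -27, -16, -14, 10, 27, 30, 31] -> [40, 27, 16, 14, -10, -27, -30, -31] -> [-240, -162, -96, -84, 60, 162, 180, 186] -> [60, 162, 180, 186]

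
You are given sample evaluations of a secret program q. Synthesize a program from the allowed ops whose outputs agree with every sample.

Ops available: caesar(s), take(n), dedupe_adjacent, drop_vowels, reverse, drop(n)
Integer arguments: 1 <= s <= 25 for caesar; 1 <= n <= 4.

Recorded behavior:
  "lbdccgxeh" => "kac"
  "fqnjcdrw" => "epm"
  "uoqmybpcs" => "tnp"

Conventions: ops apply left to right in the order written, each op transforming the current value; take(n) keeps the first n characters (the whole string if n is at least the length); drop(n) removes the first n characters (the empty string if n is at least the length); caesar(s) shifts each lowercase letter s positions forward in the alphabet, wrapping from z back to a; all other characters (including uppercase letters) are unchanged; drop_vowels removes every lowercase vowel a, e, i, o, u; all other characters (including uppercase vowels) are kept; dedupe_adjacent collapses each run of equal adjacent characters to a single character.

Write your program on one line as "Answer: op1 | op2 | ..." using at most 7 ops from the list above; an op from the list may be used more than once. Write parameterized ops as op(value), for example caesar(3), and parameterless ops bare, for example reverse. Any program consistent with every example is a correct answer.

reverse | caesar(20) | caesar(5) | drop(1) | reverse | take(3)

Check, running the answer program on each example:
  "lbdccgxeh" -> "hexgccdbl" -> "byrawwxvf" -> "gdwfbbcak" -> "dwfbbcak" -> "kacbbfwd" -> "kac"
  "fqnjcdrw" -> "wrdcjnqf" -> "qlxwdhkz" -> "vqcbimpe" -> "qcbimpe" -> "epmibcq" -> "epm"
  "uoqmybpcs" -> "scpbymqou" -> "mwjvsgkio" -> "rboaxlpnt" -> "boaxlpnt" -> "tnplxaob" -> "tnp"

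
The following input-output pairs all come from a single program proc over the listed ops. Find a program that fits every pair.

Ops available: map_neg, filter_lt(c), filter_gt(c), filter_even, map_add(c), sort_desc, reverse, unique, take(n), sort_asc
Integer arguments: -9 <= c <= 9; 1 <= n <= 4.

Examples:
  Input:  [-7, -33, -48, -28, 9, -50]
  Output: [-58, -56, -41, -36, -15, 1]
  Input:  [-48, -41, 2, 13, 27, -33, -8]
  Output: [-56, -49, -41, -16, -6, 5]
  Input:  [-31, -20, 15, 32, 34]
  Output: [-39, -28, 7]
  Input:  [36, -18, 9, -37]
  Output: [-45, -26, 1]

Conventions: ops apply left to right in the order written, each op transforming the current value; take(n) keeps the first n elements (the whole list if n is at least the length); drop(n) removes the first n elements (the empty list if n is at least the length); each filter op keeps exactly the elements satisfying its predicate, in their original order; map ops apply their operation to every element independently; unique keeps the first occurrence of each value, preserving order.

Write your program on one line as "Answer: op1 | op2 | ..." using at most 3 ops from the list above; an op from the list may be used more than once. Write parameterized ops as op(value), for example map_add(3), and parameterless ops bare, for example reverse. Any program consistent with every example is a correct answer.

map_add(-8) | filter_lt(8) | sort_asc

Check, running the answer program on each example:
  [-7, -33, -48, -28, 9, -50] -> [-15, -41, -56, -36, 1, -58] -> [-15, -41, -56, -36, 1, -58] -> [-58, -56, -41, -36, -15, 1]
  [-48, -41, 2, 13, 27, -33, -8] -> [-56, -49, -6, 5, 19, -41, -16] -> [-56, -49, -6, 5, -41, -16] -> [-56, -49, -41, -16, -6, 5]
  [-31, -20, 15, 32, 34] -> [-39, -28, 7, 24, 26] -> [-39, -28, 7] -> [-39, -28, 7]
  [36, -18, 9, -37] -> [28, -26, 1, -45] -> [-26, 1, -45] -> [-45, -26, 1]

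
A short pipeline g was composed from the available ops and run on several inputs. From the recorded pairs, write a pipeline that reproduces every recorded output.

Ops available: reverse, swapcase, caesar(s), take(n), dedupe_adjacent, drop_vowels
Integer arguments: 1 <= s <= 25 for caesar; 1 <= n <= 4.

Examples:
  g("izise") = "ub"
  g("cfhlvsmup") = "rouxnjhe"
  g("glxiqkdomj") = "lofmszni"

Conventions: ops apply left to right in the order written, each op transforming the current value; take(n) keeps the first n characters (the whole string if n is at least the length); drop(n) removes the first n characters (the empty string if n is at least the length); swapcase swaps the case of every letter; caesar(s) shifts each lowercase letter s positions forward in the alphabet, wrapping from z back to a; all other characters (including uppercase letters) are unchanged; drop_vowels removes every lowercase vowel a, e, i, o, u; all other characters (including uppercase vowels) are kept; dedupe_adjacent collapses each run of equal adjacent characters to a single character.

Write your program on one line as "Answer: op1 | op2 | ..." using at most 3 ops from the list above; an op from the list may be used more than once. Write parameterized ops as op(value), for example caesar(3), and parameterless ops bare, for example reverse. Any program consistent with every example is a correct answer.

reverse | drop_vowels | caesar(2)

Check, running the answer program on each example:
  "izise" -> "esizi" -> "sz" -> "ub"
  "cfhlvsmup" -> "pumsvlhfc" -> "pmsvlhfc" -> "rouxnjhe"
  "glxiqkdomj" -> "jmodkqixlg" -> "jmdkqxlg" -> "lofmszni"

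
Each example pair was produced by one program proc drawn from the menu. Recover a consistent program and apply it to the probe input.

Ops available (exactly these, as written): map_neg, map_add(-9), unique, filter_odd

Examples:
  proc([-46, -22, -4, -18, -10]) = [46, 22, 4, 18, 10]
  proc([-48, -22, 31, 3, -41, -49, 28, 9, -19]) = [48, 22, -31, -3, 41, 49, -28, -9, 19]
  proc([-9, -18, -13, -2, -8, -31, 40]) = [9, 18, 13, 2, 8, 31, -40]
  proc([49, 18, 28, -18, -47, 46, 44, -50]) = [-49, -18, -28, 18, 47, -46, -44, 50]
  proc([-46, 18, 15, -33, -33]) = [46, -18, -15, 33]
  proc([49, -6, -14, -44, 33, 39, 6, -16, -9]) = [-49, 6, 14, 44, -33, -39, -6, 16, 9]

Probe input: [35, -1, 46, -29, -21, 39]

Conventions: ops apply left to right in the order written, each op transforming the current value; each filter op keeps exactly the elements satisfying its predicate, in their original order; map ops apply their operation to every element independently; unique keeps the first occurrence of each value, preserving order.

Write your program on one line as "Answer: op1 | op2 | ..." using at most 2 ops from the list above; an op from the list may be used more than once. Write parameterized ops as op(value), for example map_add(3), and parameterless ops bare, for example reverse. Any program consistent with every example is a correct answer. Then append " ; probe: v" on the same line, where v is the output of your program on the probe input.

unique | map_neg ; probe: [-35, 1, -46, 29, 21, -39]

Check, running the answer program on each example:
  [-46, -22, -4, -18, -10] -> [-46, -22, -4, -18, -10] -> [46, 22, 4, 18, 10]
  [-48, -22, 31, 3, -41, -49, 28, 9, -19] -> [-48, -22, 31, 3, -41, -49, 28, 9, -19] -> [48, 22, -31, -3, 41, 49, -28, -9, 19]
  [-9, -18, -13, -2, -8, -31, 40] -> [-9, -18, -13, -2, -8, -31, 40] -> [9, 18, 13, 2, 8, 31, -40]
  [49, 18, 28, -18, -47, 46, 44, -50] -> [49, 18, 28, -18, -47, 46, 44, -50] -> [-49, -18, -28, 18, 47, -46, -44, 50]
  [-46, 18, 15, -33, -33] -> [-46, 18, 15, -33] -> [46, -18, -15, 33]
  [49, -6, -14, -44, 33, 39, 6, -16, -9] -> [49, -6, -14, -44, 33, 39, 6, -16, -9] -> [-49, 6, 14, 44, -33, -39, -6, 16, 9]
  probe: [35, -1, 46, -29, -21, 39] -> [35, -1, 46, -29, -21, 39] -> [-35, 1, -46, 29, 21, -39]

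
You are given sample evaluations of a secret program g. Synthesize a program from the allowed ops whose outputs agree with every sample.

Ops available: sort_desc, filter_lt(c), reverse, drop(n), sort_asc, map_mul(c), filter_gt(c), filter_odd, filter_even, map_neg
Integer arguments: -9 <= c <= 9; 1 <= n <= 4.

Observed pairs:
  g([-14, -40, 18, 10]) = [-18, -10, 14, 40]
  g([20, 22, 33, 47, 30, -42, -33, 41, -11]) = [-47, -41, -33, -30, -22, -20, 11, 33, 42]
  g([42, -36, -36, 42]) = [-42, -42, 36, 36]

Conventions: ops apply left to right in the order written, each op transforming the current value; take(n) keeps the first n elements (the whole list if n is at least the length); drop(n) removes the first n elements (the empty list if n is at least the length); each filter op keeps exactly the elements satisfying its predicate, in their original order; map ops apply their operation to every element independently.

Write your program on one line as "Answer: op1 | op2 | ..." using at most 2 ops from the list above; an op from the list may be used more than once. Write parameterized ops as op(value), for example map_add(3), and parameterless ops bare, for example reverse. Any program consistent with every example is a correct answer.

map_neg | sort_asc

Check, running the answer program on each example:
  [-14, -40, 18, 10] -> [14, 40, -18, -10] -> [-18, -10, 14, 40]
  [20, 22, 33, 47, 30, -42, -33, 41, -11] -> [-20, -22, -33, -47, -30, 42, 33, -41, 11] -> [-47, -41, -33, -30, -22, -20, 11, 33, 42]
  [42, -36, -36, 42] -> [-42, 36, 36, -42] -> [-42, -42, 36, 36]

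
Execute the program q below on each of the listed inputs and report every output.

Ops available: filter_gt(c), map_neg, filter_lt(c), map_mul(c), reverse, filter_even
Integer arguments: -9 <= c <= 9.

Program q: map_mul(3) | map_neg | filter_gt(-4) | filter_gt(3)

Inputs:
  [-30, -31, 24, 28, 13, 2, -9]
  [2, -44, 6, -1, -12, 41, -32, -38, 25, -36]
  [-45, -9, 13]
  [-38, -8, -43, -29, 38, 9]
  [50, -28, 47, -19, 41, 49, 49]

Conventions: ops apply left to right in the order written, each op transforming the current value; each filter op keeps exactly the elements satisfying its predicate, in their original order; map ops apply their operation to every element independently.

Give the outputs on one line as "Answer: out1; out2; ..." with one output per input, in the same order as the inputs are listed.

[90, 93, 27]; [132, 36, 96, 114, 108]; [135, 27]; [114, 24, 129, 87]; [84, 57]

Execution, op by op:
  [-30, -31, 24, 28, 13, 2, -9] -> [-90, -93, 72, 84, 39, 6, -27] -> [90, 93, -72, -84, -39, -6, 27] -> [90, 93, 27] -> [90, 93, 27]
  [2, -44, 6, -1, -12, 41, -32, -38, 25, -36] -> [6, -132, 18, -3, -36, 123, -96, -114, 75, -108] -> [-6, 132, -18, 3, 36, -123, 96, 114, -75, 108] -> [132, 3, 36, 96, 114, 108] -> [132, 36, 96, 114, 108]
  [-45, -9, 13] -> [-135, -27, 39] -> [135, 27, -39] -> [135, 27] -> [135, 27]
  [-38, -8, -43, -29, 38, 9] -> [-114, -24, -129, -87, 114, 27] -> [114, 24, 129, 87, -114, -27] -> [114, 24, 129, 87] -> [114, 24, 129, 87]
  [50, -28, 47, -19, 41, 49, 49] -> [150, -84, 141, -57, 123, 147, 147] -> [-150, 84, -141, 57, -123, -147, -147] -> [84, 57] -> [84, 57]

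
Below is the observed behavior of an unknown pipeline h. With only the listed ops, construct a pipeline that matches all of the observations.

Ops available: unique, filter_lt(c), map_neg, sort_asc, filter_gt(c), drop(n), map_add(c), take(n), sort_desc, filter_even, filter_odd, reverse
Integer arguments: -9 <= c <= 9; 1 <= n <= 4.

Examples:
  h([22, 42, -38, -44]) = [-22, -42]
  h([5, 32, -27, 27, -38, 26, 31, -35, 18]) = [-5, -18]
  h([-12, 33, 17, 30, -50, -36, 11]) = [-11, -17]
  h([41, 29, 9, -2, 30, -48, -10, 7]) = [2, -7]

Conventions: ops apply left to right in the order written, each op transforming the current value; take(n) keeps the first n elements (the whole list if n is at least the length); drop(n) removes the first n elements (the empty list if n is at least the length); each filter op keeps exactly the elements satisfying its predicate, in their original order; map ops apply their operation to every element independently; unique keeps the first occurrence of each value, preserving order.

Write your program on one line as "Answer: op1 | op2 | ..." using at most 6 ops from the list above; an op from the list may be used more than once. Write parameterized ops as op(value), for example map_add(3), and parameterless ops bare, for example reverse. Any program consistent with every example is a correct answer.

filter_gt(-5) | sort_desc | map_neg | reverse | take(2)

Check, running the answer program on each example:
  [22, 42, -38, -44] -> [22, 42] -> [42, 22] -> [-42, -22] -> [-22, -42] -> [-22, -42]
  [5, 32, -27, 27, -38, 26, 31, -35, 18] -> [5, 32, 27, 26, 31, 18] -> [32, 31, 27, 26, 18, 5] -> [-32, -31, -27, -26, -18, -5] -> [-5, -18, -26, -27, -31, -32] -> [-5, -18]
  [-12, 33, 17, 30, -50, -36, 11] -> [33, 17, 30, 11] -> [33, 30, 17, 11] -> [-33, -30, -17, -11] -> [-11, -17, -30, -33] -> [-11, -17]
  [41, 29, 9, -2, 30, -48, -10, 7] -> [41, 29, 9, -2, 30, 7] -> [41, 30, 29, 9, 7, -2] -> [-41, -30, -29, -9, -7, 2] -> [2, -7, -9, -29, -30, -41] -> [2, -7]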